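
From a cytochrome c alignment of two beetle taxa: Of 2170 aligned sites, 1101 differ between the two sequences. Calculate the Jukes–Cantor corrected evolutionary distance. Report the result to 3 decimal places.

0.846

p = 1101/2170 ≈ 0.507373.
d = −(3/4) ln(1 − 4p/3) = −0.75 ln(1 − 0.676497) = −0.75 ln(0.323503)
  = −0.75 × (-1.128547) = 0.846410 substitutions/site.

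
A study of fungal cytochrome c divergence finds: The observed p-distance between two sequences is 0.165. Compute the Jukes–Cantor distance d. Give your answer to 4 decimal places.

0.1863

d = −(3/4) ln(1 − 4p/3) = −0.75 ln(1 − 0.22) = −0.75 ln(0.78)
  = −0.75 × (-0.248461) = 0.186346 substitutions/site.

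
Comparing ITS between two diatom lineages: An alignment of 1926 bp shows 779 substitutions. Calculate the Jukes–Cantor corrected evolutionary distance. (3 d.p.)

p = 779/1926 ≈ 0.404465.
d = −(3/4) ln(1 − 4p/3) = −0.75 ln(1 − 0.539287) = −0.75 ln(0.460713)
  = −0.75 × (-0.774980) = 0.581235 substitutions/site.

0.581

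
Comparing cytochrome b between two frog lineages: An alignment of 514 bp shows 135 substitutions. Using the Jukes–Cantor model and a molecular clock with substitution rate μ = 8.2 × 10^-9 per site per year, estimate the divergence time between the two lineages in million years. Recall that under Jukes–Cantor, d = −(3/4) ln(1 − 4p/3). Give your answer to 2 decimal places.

p = 135/514 ≈ 0.262646.
d = −(3/4) ln(1 − 4p/3) = −0.75 ln(1 − 0.350195) = −0.75 ln(0.649805)
  = −0.75 × (-0.431083) = 0.323312 substitutions/site.
Under a molecular clock d = 2μt, so t = d/(2μ) = 0.323312 / (2 × 8.2 × 10^-9) = 19.71 million years.

19.71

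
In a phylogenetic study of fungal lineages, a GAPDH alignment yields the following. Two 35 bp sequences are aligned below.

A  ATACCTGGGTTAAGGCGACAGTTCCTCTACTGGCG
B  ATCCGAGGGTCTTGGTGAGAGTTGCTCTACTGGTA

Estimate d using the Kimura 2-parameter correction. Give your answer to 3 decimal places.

Of 35 sites, 4 differences are transitions and 7 are transversions, so P = 4/35 ≈ 0.114286 and Q = 7/35 = 0.2.
Under the Kimura two-parameter model, d = −½ ln(1 − 2P − Q) − ¼ ln(1 − 2Q).
1 − 2P − Q = 0.571428, giving −½ ln(0.571428) = 0.279808.
1 − 2Q = 0.6, giving −¼ ln(0.6) = 0.127706.
d = 0.279808 + 0.127706 = 0.407514.

0.408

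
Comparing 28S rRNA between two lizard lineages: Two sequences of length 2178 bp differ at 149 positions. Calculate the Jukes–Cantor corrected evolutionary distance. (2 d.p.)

0.07

p = 149/2178 ≈ 0.068411.
d = −(3/4) ln(1 − 4p/3) = −0.75 ln(1 − 0.091215) = −0.75 ln(0.908785)
  = −0.75 × (-0.095647) = 0.071735 substitutions/site.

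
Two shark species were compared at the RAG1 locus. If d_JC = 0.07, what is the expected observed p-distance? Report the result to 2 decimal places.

0.07

p = (3/4)(1 − e^(−4d/3)) = 0.75 × (1 − e^(-0.093333)) = 0.75 × (1 − 0.910890) = 0.066833.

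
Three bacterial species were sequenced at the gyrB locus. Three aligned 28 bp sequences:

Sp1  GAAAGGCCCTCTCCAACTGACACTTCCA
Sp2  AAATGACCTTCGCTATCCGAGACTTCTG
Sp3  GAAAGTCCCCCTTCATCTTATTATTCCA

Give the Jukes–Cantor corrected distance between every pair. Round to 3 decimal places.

d(Sp1,Sp2) = 0.556, d(Sp1,Sp3) = 0.360, d(Sp2,Sp3) = 0.940

Sp1–Sp2: 11/28 sites differ → p ≈ 0.392857, d = −0.75 ln(1 − 0.523809) = 0.556452 ≈ 0.556.
Sp1–Sp3: 8/28 sites differ → p ≈ 0.285714, d = −0.75 ln(1 − 0.380952) = 0.359679 ≈ 0.360.
Sp2–Sp3: 15/28 sites differ → p ≈ 0.535714, d = −0.75 ln(1 − 0.714285) = 0.939570 ≈ 0.940.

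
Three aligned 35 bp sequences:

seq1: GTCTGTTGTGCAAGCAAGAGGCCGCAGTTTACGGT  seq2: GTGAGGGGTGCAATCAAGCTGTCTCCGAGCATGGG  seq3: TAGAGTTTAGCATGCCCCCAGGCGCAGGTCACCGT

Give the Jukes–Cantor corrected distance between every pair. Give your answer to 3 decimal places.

seq1–seq2: 15/35 sites differ → p ≈ 0.428571, d = −0.75 ln(1 − 0.571428) = 0.635472 ≈ 0.635.
seq1–seq3: 16/35 sites differ → p ≈ 0.457143, d = −0.75 ln(1 − 0.609524) = 0.705292 ≈ 0.705.
seq2–seq3: 20/35 sites differ → p ≈ 0.571429, d = −0.75 ln(1 − 0.761905) = 1.076314 ≈ 1.076.

d(seq1,seq2) = 0.635, d(seq1,seq3) = 0.705, d(seq2,seq3) = 1.076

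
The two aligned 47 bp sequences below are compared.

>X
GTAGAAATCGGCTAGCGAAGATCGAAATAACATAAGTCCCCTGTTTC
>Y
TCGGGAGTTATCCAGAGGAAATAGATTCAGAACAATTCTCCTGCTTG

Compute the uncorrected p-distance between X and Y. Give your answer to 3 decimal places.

0.489

The sequences differ at 23 of 47 positions.
p = 23/47 = 0.489361… ≈ 0.489 (to 3 d.p.).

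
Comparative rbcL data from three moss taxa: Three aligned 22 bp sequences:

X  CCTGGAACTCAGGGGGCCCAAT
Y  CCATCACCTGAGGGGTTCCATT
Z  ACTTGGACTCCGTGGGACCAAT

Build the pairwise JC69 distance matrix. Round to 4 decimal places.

X–Y: 8/22 sites differ → p ≈ 0.363636, d = −0.75 ln(1 − 0.484848) = 0.497470 ≈ 0.4975.
X–Z: 6/22 sites differ → p ≈ 0.272727, d = −0.75 ln(1 − 0.363636) = 0.338988 ≈ 0.3390.
Y–Z: 11/22 sites differ → p = 0.5, d = −0.75 ln(1 − 0.666667) = 0.823960 ≈ 0.8240.

d(X,Y) = 0.4975, d(X,Z) = 0.3390, d(Y,Z) = 0.8240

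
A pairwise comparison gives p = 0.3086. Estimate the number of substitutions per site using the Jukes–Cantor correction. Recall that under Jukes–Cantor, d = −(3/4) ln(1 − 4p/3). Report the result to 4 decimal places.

d = −(3/4) ln(1 − 4p/3) = −0.75 ln(1 − 0.411467) = −0.75 ln(0.588533)
  = −0.75 × (-0.530122) = 0.397592 substitutions/site.

0.3976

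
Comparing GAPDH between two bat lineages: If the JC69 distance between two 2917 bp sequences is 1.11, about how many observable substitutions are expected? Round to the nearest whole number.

Invert JC69: p = (3/4)(1 − e^(−4d/3)) = 0.75 × (1 − e^(-1.48)) = 0.75 × (1 − 0.227638) = 0.579272.
Expected differing sites = pL ≈ 0.579272 × 2917 = 1689.736424 ≈ 1690.

1690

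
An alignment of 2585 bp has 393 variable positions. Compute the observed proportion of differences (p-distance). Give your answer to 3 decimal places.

0.152

p = 393/2585 = 0.152030… ≈ 0.152 (to 3 d.p.).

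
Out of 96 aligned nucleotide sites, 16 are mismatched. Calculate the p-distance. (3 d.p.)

p = 16/96 = 0.166666… ≈ 0.167 (to 3 d.p.).

0.167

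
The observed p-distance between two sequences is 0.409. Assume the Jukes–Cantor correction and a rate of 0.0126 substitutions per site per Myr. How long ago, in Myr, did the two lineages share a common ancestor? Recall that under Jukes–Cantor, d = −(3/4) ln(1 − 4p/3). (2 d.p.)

23.46

d = −(3/4) ln(1 − 4p/3) = −0.75 ln(1 − 0.545333) = −0.75 ln(0.454667)
  = −0.75 × (-0.788190) = 0.591143 substitutions/site.
Under a molecular clock d = 2μt, so t = d/(2μ) = 0.591143 / (2 × 0.0126) = 23.46 Myr.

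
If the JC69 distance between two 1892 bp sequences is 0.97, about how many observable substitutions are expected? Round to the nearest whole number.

Invert JC69: p = (3/4)(1 − e^(−4d/3)) = 0.75 × (1 − e^(-1.293333)) = 0.75 × (1 − 0.274355) = 0.544234.
Expected differing sites = pL ≈ 0.544234 × 1892 = 1029.690728 ≈ 1030.

1030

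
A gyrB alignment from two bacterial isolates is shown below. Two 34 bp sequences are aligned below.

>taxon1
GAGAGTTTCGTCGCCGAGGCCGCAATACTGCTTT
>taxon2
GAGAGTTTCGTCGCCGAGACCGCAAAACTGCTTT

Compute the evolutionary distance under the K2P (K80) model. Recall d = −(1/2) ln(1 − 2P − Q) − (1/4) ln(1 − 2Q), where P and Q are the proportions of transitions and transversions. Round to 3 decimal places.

Of 34 sites, 1 differences are transitions and 1 are transversions, so P = 1/34 ≈ 0.029412 and Q = 1/34 ≈ 0.029412.
Under the Kimura two-parameter model, d = −½ ln(1 − 2P − Q) − ¼ ln(1 − 2Q).
1 − 2P − Q = 0.911764, giving −½ ln(0.911764) = 0.046187.
1 − 2Q = 0.941176, giving −¼ ln(0.941176) = 0.015156.
d = 0.046187 + 0.015156 = 0.061343.

0.061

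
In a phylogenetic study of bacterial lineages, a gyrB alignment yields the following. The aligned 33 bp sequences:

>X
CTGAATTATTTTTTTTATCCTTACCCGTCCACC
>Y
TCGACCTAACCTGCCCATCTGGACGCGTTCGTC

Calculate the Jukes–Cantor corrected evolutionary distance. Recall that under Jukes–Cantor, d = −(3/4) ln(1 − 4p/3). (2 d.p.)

The sequences differ at 18 of 33 sites, so p = 18/33 ≈ 0.545455.
d = −(3/4) ln(1 − 4p/3) = −0.75 ln(1 − 0.727273) = −0.75 ln(0.272727)
  = −0.75 × (-1.299284) = 0.974463 substitutions/site.

0.97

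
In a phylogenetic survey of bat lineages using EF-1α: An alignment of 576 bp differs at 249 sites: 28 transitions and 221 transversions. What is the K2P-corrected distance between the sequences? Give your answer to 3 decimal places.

P = 28/576 ≈ 0.048611 and Q = 221/576 ≈ 0.383681.
Under the Kimura two-parameter model, d = −½ ln(1 − 2P − Q) − ¼ ln(1 − 2Q).
1 − 2P − Q = 0.519097, giving −½ ln(0.519097) = 0.327832.
1 − 2Q = 0.232638, giving −¼ ln(0.232638) = 0.364568.
d = 0.327832 + 0.364568 = 0.692400.

0.692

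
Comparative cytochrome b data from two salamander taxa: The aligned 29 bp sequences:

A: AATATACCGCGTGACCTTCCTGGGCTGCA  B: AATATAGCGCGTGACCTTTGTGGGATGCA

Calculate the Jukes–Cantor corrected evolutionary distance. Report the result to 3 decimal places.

0.152

The sequences differ at 4 of 29 sites (7, 19, 20, 25), so p = 4/29 ≈ 0.137931.
d = −(3/4) ln(1 − 4p/3) = −0.75 ln(1 − 0.183908) = −0.75 ln(0.816092)
  = −0.75 × (-0.203228) = 0.152421 substitutions/site.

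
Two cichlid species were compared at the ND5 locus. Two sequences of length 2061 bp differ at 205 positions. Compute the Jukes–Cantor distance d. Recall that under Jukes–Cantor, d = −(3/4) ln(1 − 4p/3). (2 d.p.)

0.11

p = 205/2061 ≈ 0.099466.
d = −(3/4) ln(1 − 4p/3) = −0.75 ln(1 − 0.132621) = −0.75 ln(0.867379)
  = −0.75 × (-0.142279) = 0.106709 substitutions/site.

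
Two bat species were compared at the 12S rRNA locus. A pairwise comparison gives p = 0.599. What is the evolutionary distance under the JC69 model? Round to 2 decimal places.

d = −(3/4) ln(1 − 4p/3) = −0.75 ln(1 − 0.798667) = −0.75 ln(0.201333)
  = −0.75 × (-1.602795) = 1.202096 substitutions/site.

1.20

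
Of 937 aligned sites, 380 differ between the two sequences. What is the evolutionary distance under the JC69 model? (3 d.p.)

0.584

p = 380/937 ≈ 0.40555.
d = −(3/4) ln(1 − 4p/3) = −0.75 ln(1 − 0.540733) = −0.75 ln(0.459267)
  = −0.75 × (-0.778124) = 0.583593 substitutions/site.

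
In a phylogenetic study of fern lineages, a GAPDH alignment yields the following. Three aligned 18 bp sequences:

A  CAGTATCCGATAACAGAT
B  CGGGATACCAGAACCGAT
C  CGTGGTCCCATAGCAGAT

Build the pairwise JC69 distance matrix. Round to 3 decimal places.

A–B: 6/18 sites differ → p ≈ 0.333333, d = −0.75 ln(1 − 0.444444) = 0.440839 ≈ 0.441.
A–C: 6/18 sites differ → p ≈ 0.333333, d = −0.75 ln(1 − 0.444444) = 0.440839 ≈ 0.441.
B–C: 6/18 sites differ → p ≈ 0.333333, d = −0.75 ln(1 − 0.444444) = 0.440839 ≈ 0.441.

d(A,B) = 0.441, d(A,C) = 0.441, d(B,C) = 0.441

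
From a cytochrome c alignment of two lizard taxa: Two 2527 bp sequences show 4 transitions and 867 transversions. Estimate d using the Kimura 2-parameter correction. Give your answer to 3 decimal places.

P = 4/2527 ≈ 0.001583 and Q = 867/2527 ≈ 0.343095.
Under the Kimura two-parameter model, d = −½ ln(1 − 2P − Q) − ¼ ln(1 − 2Q).
1 − 2P − Q = 0.653739, giving −½ ln(0.653739) = 0.212524.
1 − 2Q = 0.31381, giving −¼ ln(0.31381) = 0.289742.
d = 0.212524 + 0.289742 = 0.502266.

0.502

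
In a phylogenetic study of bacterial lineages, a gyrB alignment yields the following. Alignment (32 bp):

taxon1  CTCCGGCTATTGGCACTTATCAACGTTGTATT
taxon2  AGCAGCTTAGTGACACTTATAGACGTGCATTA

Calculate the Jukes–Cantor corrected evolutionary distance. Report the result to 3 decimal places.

0.657

The sequences differ at 14 of 32 sites, so p = 14/32 = 0.4375.
d = −(3/4) ln(1 − 4p/3) = −0.75 ln(1 − 0.583333) = −0.75 ln(0.416667)
  = −0.75 × (-0.875468) = 0.656601 substitutions/site.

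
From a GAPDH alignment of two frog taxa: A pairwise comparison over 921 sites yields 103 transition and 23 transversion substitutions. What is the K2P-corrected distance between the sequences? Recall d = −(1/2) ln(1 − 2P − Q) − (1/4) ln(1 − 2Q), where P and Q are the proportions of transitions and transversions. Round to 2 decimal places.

0.16

P = 103/921 ≈ 0.111835 and Q = 23/921 ≈ 0.024973.
Under the Kimura two-parameter model, d = −½ ln(1 − 2P − Q) − ¼ ln(1 − 2Q).
1 − 2P − Q = 0.751357, giving −½ ln(0.751357) = 0.142937.
1 − 2Q = 0.950054, giving −¼ ln(0.950054) = 0.012809.
d = 0.142937 + 0.012809 = 0.155746.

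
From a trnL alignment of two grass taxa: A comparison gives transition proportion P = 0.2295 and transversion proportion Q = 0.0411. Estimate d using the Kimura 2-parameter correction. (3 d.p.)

0.368

Under the Kimura two-parameter model, d = −½ ln(1 − 2P − Q) − ¼ ln(1 − 2Q).
1 − 2P − Q = 0.4999, giving −½ ln(0.4999) = 0.346674.
1 − 2Q = 0.9178, giving −¼ ln(0.9178) = 0.021444.
d = 0.346674 + 0.021444 = 0.368118.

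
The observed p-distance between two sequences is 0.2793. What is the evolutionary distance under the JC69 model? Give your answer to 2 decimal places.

d = −(3/4) ln(1 − 4p/3) = −0.75 ln(1 − 0.3724) = −0.75 ln(0.6276)
  = −0.75 × (-0.465852) = 0.349389 substitutions/site.

0.35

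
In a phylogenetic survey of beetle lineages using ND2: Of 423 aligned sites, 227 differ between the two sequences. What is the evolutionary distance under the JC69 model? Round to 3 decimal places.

0.943

p = 227/423 ≈ 0.536643.
d = −(3/4) ln(1 − 4p/3) = −0.75 ln(1 − 0.715524) = −0.75 ln(0.284476)
  = −0.75 × (-1.257106) = 0.942830 substitutions/site.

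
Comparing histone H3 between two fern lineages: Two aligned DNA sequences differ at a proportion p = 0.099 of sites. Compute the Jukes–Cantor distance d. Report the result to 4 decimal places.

d = −(3/4) ln(1 − 4p/3) = −0.75 ln(1 − 0.132) = −0.75 ln(0.868)
  = −0.75 × (-0.141564) = 0.106173 substitutions/site.

0.1062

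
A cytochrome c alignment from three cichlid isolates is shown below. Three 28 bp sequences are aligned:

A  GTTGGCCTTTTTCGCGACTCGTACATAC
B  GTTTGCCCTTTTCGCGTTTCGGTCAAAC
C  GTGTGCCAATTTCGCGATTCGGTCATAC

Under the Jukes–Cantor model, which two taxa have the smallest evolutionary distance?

B and C

A–B: 7/28 differ, p = 0.250, d = 0.304.
A–C: 7/28 differ, p = 0.250, d = 0.304.
B–C: 5/28 differ, p = 0.179, d = 0.204.
The smallest distance is between B and C.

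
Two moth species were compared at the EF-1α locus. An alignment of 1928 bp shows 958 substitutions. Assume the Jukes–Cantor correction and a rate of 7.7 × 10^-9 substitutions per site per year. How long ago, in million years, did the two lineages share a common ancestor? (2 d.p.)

p = 958/1928 ≈ 0.496888.
d = −(3/4) ln(1 − 4p/3) = −0.75 ln(1 − 0.662517) = −0.75 ln(0.337483)
  = −0.75 × (-1.086240) = 0.814680 substitutions/site.
Under a molecular clock d = 2μt, so t = d/(2μ) = 0.814680 / (2 × 7.7 × 10^-9) = 52.90 million years.

52.90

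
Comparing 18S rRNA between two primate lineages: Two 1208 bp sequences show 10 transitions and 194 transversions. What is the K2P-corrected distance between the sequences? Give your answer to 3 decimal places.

P = 10/1208 ≈ 0.008278 and Q = 194/1208 ≈ 0.160596.
Under the Kimura two-parameter model, d = −½ ln(1 − 2P − Q) − ¼ ln(1 − 2Q).
1 − 2P − Q = 0.822848, giving −½ ln(0.822848) = 0.097492.
1 − 2Q = 0.678808, giving −¼ ln(0.678808) = 0.096854.
d = 0.097492 + 0.096854 = 0.194346.

0.194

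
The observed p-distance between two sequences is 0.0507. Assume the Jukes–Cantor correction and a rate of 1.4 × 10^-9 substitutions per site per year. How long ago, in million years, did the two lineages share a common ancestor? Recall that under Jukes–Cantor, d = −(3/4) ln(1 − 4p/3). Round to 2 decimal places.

18.75

d = −(3/4) ln(1 − 4p/3) = −0.75 ln(1 − 0.0676) = −0.75 ln(0.9324)
  = −0.75 × (-0.069993) = 0.052495 substitutions/site.
Under a molecular clock d = 2μt, so t = d/(2μ) = 0.052495 / (2 × 1.4 × 10^-9) = 18.75 million years.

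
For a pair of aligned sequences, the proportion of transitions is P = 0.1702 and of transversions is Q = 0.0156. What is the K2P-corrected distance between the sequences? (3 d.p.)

0.228

Under the Kimura two-parameter model, d = −½ ln(1 − 2P − Q) − ¼ ln(1 − 2Q).
1 − 2P − Q = 0.644, giving −½ ln(0.644) = 0.220028.
1 − 2Q = 0.9688, giving −¼ ln(0.9688) = 0.007924.
d = 0.220028 + 0.007924 = 0.227952.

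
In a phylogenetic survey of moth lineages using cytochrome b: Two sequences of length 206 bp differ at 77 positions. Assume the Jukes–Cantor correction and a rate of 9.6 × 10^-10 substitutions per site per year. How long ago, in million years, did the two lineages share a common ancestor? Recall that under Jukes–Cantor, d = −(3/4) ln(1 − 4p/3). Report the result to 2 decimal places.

269.50

p = 77/206 ≈ 0.373786.
d = −(3/4) ln(1 − 4p/3) = −0.75 ln(1 − 0.498381) = −0.75 ln(0.501619)
  = −0.75 × (-0.689914) = 0.517436 substitutions/site.
Under a molecular clock d = 2μt, so t = d/(2μ) = 0.517436 / (2 × 9.6 × 10^-10) = 269.50 million years.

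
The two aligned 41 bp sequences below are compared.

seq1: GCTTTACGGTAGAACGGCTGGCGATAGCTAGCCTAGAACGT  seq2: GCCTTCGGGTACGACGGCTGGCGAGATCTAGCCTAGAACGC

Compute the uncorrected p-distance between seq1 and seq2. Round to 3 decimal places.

The sequences differ at 8 of 41 positions (sites 3, 6, 7, 12, 13, 25, 27, 41).
p = 8/41 = 0.195121… ≈ 0.195 (to 3 d.p.).

0.195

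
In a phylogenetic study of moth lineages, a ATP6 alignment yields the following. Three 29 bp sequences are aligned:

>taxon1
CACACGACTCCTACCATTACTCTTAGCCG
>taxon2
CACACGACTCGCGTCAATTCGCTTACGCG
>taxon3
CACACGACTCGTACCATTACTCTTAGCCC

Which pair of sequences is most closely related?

taxon1–taxon2: 9/29 differ, p = 0.310, d = 0.401.
taxon1–taxon3: 2/29 differ, p = 0.069, d = 0.072.
taxon2–taxon3: 9/29 differ, p = 0.310, d = 0.401.
The smallest distance is between taxon1 and taxon3.

taxon1 and taxon3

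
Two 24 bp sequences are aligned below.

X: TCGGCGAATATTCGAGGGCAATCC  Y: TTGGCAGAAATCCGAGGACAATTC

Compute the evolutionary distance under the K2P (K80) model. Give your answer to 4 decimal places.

0.4118

Of 24 sites, 6 differences are transitions and 1 are transversions, so P = 6/24 = 0.25 and Q = 1/24 ≈ 0.041667.
Under the Kimura two-parameter model, d = −½ ln(1 − 2P − Q) − ¼ ln(1 − 2Q).
1 − 2P − Q = 0.458333, giving −½ ln(0.458333) = 0.390080.
1 − 2Q = 0.916666, giving −¼ ln(0.916666) = 0.021753.
d = 0.390080 + 0.021753 = 0.411833.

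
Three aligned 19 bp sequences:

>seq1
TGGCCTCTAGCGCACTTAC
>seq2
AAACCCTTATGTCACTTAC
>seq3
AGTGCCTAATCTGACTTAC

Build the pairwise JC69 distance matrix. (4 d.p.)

seq1–seq2: 8/19 sites differ → p ≈ 0.421053, d = −0.75 ln(1 − 0.561404) = 0.618132 ≈ 0.6181.
seq1–seq3: 9/19 sites differ → p ≈ 0.473684, d = −0.75 ln(1 − 0.631579) = 0.748897 ≈ 0.7489.
seq2–seq3: 6/19 sites differ → p ≈ 0.315789, d = −0.75 ln(1 − 0.421052) = 0.409907 ≈ 0.4099.

d(seq1,seq2) = 0.6181, d(seq1,seq3) = 0.7489, d(seq2,seq3) = 0.4099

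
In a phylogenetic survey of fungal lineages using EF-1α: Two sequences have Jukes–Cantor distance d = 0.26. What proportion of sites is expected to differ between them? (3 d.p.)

0.220

p = (3/4)(1 − e^(−4d/3)) = 0.75 × (1 − e^(-0.346667)) = 0.75 × (1 − 0.707041) = 0.219719.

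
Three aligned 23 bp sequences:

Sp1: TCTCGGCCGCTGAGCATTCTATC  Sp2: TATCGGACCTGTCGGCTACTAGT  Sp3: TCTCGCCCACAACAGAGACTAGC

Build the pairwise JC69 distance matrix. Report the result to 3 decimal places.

d(Sp1,Sp2) = 0.892, d(Sp1,Sp3) = 0.650, d(Sp2,Sp3) = 0.761

Sp1–Sp2: 12/23 sites differ → p ≈ 0.521739, d = −0.75 ln(1 − 0.695652) = 0.892188 ≈ 0.892.
Sp1–Sp3: 10/23 sites differ → p ≈ 0.434783, d = −0.75 ln(1 − 0.579711) = 0.650110 ≈ 0.650.
Sp2–Sp3: 11/23 sites differ → p ≈ 0.478261, d = −0.75 ln(1 − 0.637681) = 0.761423 ≈ 0.761.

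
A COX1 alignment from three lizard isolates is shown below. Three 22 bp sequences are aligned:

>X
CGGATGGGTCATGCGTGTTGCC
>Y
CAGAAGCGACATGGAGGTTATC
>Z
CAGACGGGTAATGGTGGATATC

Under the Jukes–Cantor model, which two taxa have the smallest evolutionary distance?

X–Y: 9/22 differ, p = 0.409, d = 0.591.
X–Z: 9/22 differ, p = 0.409, d = 0.591.
Y–Z: 6/22 differ, p = 0.273, d = 0.339.
The smallest distance is between Y and Z.

Y and Z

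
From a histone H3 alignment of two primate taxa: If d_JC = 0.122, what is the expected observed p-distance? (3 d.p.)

p = (3/4)(1 − e^(−4d/3)) = 0.75 × (1 − e^(-0.162667)) = 0.75 × (1 − 0.849874) = 0.112595.

0.113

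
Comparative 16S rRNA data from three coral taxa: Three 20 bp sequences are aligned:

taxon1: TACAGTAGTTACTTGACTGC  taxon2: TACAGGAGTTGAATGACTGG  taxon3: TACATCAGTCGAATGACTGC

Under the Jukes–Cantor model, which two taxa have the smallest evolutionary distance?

taxon1–taxon2: 5/20 differ, p = 0.250, d = 0.304.
taxon1–taxon3: 6/20 differ, p = 0.300, d = 0.383.
taxon2–taxon3: 4/20 differ, p = 0.200, d = 0.233.
The smallest distance is between taxon2 and taxon3.

taxon2 and taxon3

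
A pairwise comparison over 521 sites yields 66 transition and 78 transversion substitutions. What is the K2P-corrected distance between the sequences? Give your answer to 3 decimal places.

P = 66/521 ≈ 0.126679 and Q = 78/521 ≈ 0.149712.
Under the Kimura two-parameter model, d = −½ ln(1 − 2P − Q) − ¼ ln(1 − 2Q).
1 − 2P − Q = 0.59693, giving −½ ln(0.59693) = 0.257978.
1 − 2Q = 0.700576, giving −¼ ln(0.700576) = 0.088963.
d = 0.257978 + 0.088963 = 0.346941.

0.347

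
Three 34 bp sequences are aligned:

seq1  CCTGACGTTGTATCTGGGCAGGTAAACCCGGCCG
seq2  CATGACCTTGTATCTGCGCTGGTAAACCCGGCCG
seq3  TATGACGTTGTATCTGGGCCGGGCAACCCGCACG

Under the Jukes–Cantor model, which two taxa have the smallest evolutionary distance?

seq1 and seq2

seq1–seq2: 4/34 differ, p = 0.118, d = 0.128.
seq1–seq3: 7/34 differ, p = 0.206, d = 0.241.
seq2–seq3: 8/34 differ, p = 0.235, d = 0.282.
The smallest distance is between seq1 and seq2.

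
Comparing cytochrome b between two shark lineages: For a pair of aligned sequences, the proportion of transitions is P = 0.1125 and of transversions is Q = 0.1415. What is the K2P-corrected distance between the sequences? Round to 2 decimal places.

Under the Kimura two-parameter model, d = −½ ln(1 − 2P − Q) − ¼ ln(1 − 2Q).
1 − 2P − Q = 0.6335, giving −½ ln(0.6335) = 0.228248.
1 − 2Q = 0.717, giving −¼ ln(0.717) = 0.083170.
d = 0.228248 + 0.083170 = 0.311418.

0.31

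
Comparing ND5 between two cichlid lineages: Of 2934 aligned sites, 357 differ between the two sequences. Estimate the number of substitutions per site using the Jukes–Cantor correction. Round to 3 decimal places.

p = 357/2934 ≈ 0.121677.
d = −(3/4) ln(1 − 4p/3) = −0.75 ln(1 − 0.162236) = −0.75 ln(0.837764)
  = −0.75 × (-0.177019) = 0.132764 substitutions/site.

0.133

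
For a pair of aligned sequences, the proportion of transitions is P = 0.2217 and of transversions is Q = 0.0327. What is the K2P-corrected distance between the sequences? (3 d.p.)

0.340

Under the Kimura two-parameter model, d = −½ ln(1 − 2P − Q) − ¼ ln(1 − 2Q).
1 − 2P − Q = 0.5239, giving −½ ln(0.5239) = 0.323227.
1 − 2Q = 0.9346, giving −¼ ln(0.9346) = 0.016909.
d = 0.323227 + 0.016909 = 0.340136.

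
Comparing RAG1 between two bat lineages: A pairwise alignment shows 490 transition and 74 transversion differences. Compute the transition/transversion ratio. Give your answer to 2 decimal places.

R = 490/74 = 6.621621… ≈ 6.62 (to 2 d.p.).

6.62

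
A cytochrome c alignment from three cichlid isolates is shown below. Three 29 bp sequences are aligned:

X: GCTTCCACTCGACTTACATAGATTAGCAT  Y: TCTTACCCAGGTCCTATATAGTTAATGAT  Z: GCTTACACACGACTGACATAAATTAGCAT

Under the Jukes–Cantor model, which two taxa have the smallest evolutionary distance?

X–Y: 12/29 differ, p = 0.414, d = 0.602.
X–Z: 4/29 differ, p = 0.138, d = 0.152.
Y–Z: 12/29 differ, p = 0.414, d = 0.602.
The smallest distance is between X and Z.

X and Z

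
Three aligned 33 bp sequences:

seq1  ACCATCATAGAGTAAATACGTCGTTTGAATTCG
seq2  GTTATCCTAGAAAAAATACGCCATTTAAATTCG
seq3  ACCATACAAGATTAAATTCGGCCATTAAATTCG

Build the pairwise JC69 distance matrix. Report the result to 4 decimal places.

seq1–seq2: 9/33 sites differ → p ≈ 0.272727, d = −0.75 ln(1 − 0.363636) = 0.338988 ≈ 0.3390.
seq1–seq3: 9/33 sites differ → p ≈ 0.272727, d = −0.75 ln(1 − 0.363636) = 0.338988 ≈ 0.3390.
seq2–seq3: 11/33 sites differ → p ≈ 0.333333, d = −0.75 ln(1 − 0.444444) = 0.440839 ≈ 0.4408.

d(seq1,seq2) = 0.3390, d(seq1,seq3) = 0.3390, d(seq2,seq3) = 0.4408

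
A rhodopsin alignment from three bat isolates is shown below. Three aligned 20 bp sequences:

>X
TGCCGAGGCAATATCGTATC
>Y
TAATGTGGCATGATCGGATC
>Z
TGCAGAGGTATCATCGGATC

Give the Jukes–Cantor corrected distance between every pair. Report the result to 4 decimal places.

X–Y: 7/20 sites differ → p = 0.35, d = −0.75 ln(1 − 0.466667) = 0.471457 ≈ 0.4715.
X–Z: 5/20 sites differ → p = 0.25, d = −0.75 ln(1 − 0.333333) = 0.304098 ≈ 0.3041.
Y–Z: 6/20 sites differ → p = 0.3, d = −0.75 ln(1 − 0.4) = 0.383119 ≈ 0.3831.

d(X,Y) = 0.4715, d(X,Z) = 0.3041, d(Y,Z) = 0.3831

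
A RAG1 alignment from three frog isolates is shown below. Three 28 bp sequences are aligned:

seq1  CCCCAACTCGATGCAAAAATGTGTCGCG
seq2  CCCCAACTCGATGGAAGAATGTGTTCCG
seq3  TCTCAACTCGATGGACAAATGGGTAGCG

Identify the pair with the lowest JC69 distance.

seq1–seq2: 4/28 differ, p = 0.143, d = 0.158.
seq1–seq3: 6/28 differ, p = 0.214, d = 0.252.
seq2–seq3: 7/28 differ, p = 0.250, d = 0.304.
The smallest distance is between seq1 and seq2.

seq1 and seq2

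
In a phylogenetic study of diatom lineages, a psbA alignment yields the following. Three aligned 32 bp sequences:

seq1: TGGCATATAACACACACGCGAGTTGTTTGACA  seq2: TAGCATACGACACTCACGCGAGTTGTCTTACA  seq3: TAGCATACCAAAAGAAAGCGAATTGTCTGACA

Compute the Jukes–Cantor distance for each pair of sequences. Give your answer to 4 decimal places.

seq1–seq2: 6/32 sites differ → p = 0.1875, d = −0.75 ln(1 − 0.25) = 0.215762 ≈ 0.2158.
seq1–seq3: 10/32 sites differ → p = 0.3125, d = −0.75 ln(1 − 0.416667) = 0.404248 ≈ 0.4042.
seq2–seq3: 8/32 sites differ → p = 0.25, d = −0.75 ln(1 − 0.333333) = 0.304098 ≈ 0.3041.

d(seq1,seq2) = 0.2158, d(seq1,seq3) = 0.4042, d(seq2,seq3) = 0.3041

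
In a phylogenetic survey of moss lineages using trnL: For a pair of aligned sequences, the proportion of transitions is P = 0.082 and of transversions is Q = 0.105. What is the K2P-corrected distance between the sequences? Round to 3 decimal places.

Under the Kimura two-parameter model, d = −½ ln(1 − 2P − Q) − ¼ ln(1 − 2Q).
1 − 2P − Q = 0.731, giving −½ ln(0.731) = 0.156671.
1 − 2Q = 0.79, giving −¼ ln(0.79) = 0.058931.
d = 0.156671 + 0.058931 = 0.215602.

0.216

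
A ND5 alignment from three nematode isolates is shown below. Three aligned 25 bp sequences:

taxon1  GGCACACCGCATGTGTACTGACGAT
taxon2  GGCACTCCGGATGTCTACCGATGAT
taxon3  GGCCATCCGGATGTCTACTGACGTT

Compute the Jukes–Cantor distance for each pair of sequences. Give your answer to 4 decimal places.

taxon1–taxon2: 5/25 sites differ → p = 0.2, d = −0.75 ln(1 − 0.266667) = 0.232617 ≈ 0.2326.
taxon1–taxon3: 6/25 sites differ → p = 0.24, d = −0.75 ln(1 − 0.32) = 0.289247 ≈ 0.2892.
taxon2–taxon3: 5/25 sites differ → p = 0.2, d = −0.75 ln(1 − 0.266667) = 0.232617 ≈ 0.2326.

d(taxon1,taxon2) = 0.2326, d(taxon1,taxon3) = 0.2892, d(taxon2,taxon3) = 0.2326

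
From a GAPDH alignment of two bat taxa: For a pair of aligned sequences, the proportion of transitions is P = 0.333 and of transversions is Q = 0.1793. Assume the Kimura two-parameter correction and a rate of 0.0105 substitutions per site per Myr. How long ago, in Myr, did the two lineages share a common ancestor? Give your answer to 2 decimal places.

49.72

Under the Kimura two-parameter model, d = −½ ln(1 − 2P − Q) − ¼ ln(1 − 2Q).
1 − 2P − Q = 0.1547, giving −½ ln(0.1547) = 0.933134.
1 − 2Q = 0.6414, giving −¼ ln(0.6414) = 0.111025.
d = 0.933134 + 0.111025 = 1.044159.
Under a molecular clock d = 2μt, so t = d/(2μ) = 1.044159 / (2 × 0.0105) = 49.72 Myr.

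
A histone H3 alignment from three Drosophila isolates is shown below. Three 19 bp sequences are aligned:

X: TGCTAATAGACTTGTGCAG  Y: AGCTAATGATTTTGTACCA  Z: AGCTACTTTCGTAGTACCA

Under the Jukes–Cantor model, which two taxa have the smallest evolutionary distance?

Y and Z

X–Y: 8/19 differ, p = 0.421, d = 0.618.
X–Z: 10/19 differ, p = 0.526, d = 0.907.
Y–Z: 6/19 differ, p = 0.316, d = 0.410.
The smallest distance is between Y and Z.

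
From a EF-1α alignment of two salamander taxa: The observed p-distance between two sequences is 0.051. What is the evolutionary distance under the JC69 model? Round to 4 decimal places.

d = −(3/4) ln(1 − 4p/3) = −0.75 ln(1 − 0.068) = −0.75 ln(0.932)
  = −0.75 × (-0.070422) = 0.052817 substitutions/site.

0.0528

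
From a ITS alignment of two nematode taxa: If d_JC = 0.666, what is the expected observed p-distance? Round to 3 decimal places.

p = (3/4)(1 − e^(−4d/3)) = 0.75 × (1 − e^(-0.888)) = 0.75 × (1 − 0.411478) = 0.441392.

0.441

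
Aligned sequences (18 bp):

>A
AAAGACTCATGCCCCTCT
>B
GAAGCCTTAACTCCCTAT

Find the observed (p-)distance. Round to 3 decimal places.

The sequences differ at 7 of 18 positions (sites 1, 5, 8, 10, 11, 12, 17).
p = 7/18 = 0.388888… ≈ 0.389 (to 3 d.p.).

0.389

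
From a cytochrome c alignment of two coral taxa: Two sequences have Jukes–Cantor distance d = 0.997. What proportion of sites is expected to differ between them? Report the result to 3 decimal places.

0.552

p = (3/4)(1 − e^(−4d/3)) = 0.75 × (1 − e^(-1.329333)) = 0.75 × (1 − 0.264654) = 0.551510.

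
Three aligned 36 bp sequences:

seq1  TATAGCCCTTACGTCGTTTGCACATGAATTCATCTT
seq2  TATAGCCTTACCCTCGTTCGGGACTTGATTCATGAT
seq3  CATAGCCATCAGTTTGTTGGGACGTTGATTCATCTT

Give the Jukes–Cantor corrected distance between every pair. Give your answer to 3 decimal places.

d(seq1,seq2) = 0.493, d(seq1,seq3) = 0.392, d(seq2,seq3) = 0.493

seq1–seq2: 13/36 sites differ → p ≈ 0.361111, d = −0.75 ln(1 − 0.481481) = 0.492584 ≈ 0.493.
seq1–seq3: 11/36 sites differ → p ≈ 0.305556, d = −0.75 ln(1 − 0.407408) = 0.392437 ≈ 0.392.
seq2–seq3: 13/36 sites differ → p ≈ 0.361111, d = −0.75 ln(1 − 0.481481) = 0.492584 ≈ 0.493.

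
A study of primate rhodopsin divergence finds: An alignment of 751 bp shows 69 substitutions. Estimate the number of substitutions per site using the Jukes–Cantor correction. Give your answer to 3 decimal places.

p = 69/751 ≈ 0.091877.
d = −(3/4) ln(1 − 4p/3) = −0.75 ln(1 − 0.122503) = −0.75 ln(0.877497)
  = −0.75 × (-0.130682) = 0.098012 substitutions/site.

0.098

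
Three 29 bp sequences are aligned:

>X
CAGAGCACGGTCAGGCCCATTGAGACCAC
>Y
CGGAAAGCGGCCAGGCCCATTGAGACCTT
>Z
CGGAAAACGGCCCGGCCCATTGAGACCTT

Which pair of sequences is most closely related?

X–Y: 7/29 differ, p = 0.241, d = 0.291.
X–Z: 7/29 differ, p = 0.241, d = 0.291.
Y–Z: 2/29 differ, p = 0.069, d = 0.072.
The smallest distance is between Y and Z.

Y and Z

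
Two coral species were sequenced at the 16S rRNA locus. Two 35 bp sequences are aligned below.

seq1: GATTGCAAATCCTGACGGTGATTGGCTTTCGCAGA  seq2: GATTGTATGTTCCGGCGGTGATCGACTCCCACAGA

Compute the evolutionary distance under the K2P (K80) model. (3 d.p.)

Of 35 sites, 10 differences are transitions and 1 are transversions, so P = 10/35 ≈ 0.285714 and Q = 1/35 ≈ 0.028571.
Under the Kimura two-parameter model, d = −½ ln(1 − 2P − Q) − ¼ ln(1 − 2Q).
1 − 2P − Q = 0.400001, giving −½ ln(0.400001) = 0.458144.
1 − 2Q = 0.942858, giving −¼ ln(0.942858) = 0.014710.
d = 0.458144 + 0.014710 = 0.472854.

0.473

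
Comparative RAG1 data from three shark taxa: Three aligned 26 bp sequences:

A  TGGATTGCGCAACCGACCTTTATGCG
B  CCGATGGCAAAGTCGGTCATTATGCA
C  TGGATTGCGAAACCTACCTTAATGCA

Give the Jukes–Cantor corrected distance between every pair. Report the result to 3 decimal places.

A–B: 11/26 sites differ → p ≈ 0.423077, d = −0.75 ln(1 − 0.564103) = 0.622762 ≈ 0.623.
A–C: 4/26 sites differ → p ≈ 0.153846, d = −0.75 ln(1 − 0.205128) = 0.172181 ≈ 0.172.
B–C: 11/26 sites differ → p ≈ 0.423077, d = −0.75 ln(1 − 0.564103) = 0.622762 ≈ 0.623.

d(A,B) = 0.623, d(A,C) = 0.172, d(B,C) = 0.623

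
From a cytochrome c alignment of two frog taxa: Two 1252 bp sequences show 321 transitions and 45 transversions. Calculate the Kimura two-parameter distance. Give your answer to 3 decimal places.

P = 321/1252 ≈ 0.25639 and Q = 45/1252 ≈ 0.035942.
Under the Kimura two-parameter model, d = −½ ln(1 − 2P − Q) − ¼ ln(1 − 2Q).
1 − 2P − Q = 0.451278, giving −½ ln(0.451278) = 0.397836.
1 − 2Q = 0.928116, giving −¼ ln(0.928116) = 0.018650.
d = 0.397836 + 0.018650 = 0.416486.

0.416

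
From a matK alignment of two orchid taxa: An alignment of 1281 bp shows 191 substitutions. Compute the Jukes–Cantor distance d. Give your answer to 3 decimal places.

p = 191/1281 ≈ 0.149102.
d = −(3/4) ln(1 − 4p/3) = −0.75 ln(1 − 0.198803) = −0.75 ln(0.801197)
  = −0.75 × (-0.221648) = 0.166236 substitutions/site.

0.166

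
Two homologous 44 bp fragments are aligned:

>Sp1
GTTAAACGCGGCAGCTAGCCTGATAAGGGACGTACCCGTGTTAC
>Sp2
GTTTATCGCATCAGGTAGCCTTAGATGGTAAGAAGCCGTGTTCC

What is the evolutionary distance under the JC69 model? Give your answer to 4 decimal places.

0.3756

The sequences differ at 13 of 44 sites, so p = 13/44 ≈ 0.295455.
d = −(3/4) ln(1 − 4p/3) = −0.75 ln(1 − 0.39394) = −0.75 ln(0.60606)
  = −0.75 × (-0.500776) = 0.375582 substitutions/site.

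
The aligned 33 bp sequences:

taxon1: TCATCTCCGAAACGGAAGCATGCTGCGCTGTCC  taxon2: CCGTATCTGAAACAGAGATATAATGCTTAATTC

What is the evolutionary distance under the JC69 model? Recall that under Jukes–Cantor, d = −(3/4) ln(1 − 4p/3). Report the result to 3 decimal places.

0.699

The sequences differ at 15 of 33 sites, so p = 15/33 ≈ 0.454545.
d = −(3/4) ln(1 − 4p/3) = −0.75 ln(1 − 0.60606) = −0.75 ln(0.39394)
  = −0.75 × (-0.931557) = 0.698668 substitutions/site.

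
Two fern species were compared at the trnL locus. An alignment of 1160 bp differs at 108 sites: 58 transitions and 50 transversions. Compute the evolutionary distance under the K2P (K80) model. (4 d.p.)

P = 58/1160 = 0.05 and Q = 50/1160 ≈ 0.043103.
Under the Kimura two-parameter model, d = −½ ln(1 − 2P − Q) − ¼ ln(1 − 2Q).
1 − 2P − Q = 0.856897, giving −½ ln(0.856897) = 0.077219.
1 − 2Q = 0.913794, giving −¼ ln(0.913794) = 0.022538.
d = 0.077219 + 0.022538 = 0.099757.

0.0998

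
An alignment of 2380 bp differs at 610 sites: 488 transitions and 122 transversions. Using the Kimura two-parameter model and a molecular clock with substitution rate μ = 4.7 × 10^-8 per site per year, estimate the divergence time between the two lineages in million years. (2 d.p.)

P = 488/2380 ≈ 0.205042 and Q = 122/2380 ≈ 0.051261.
Under the Kimura two-parameter model, d = −½ ln(1 − 2P − Q) − ¼ ln(1 − 2Q).
1 − 2P − Q = 0.538655, giving −½ ln(0.538655) = 0.309340.
1 − 2Q = 0.897478, giving −¼ ln(0.897478) = 0.027042.
d = 0.309340 + 0.027042 = 0.336382.
Under a molecular clock d = 2μt, so t = d/(2μ) = 0.336382 / (2 × 4.7 × 10^-8) = 3.58 million years.

3.58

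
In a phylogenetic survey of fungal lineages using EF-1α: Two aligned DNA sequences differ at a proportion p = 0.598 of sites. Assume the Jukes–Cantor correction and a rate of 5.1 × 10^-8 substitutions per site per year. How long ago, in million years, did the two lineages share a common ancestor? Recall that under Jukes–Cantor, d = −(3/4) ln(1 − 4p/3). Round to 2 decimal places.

11.74

d = −(3/4) ln(1 − 4p/3) = −0.75 ln(1 − 0.797333) = −0.75 ln(0.202667)
  = −0.75 × (-1.596191) = 1.197143 substitutions/site.
Under a molecular clock d = 2μt, so t = d/(2μ) = 1.197143 / (2 × 5.1 × 10^-8) = 11.74 million years.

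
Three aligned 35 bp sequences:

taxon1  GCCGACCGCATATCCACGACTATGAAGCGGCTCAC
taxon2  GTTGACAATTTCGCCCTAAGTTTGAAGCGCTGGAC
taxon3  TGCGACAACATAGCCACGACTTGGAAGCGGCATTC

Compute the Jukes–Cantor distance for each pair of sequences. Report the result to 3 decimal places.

taxon1–taxon2: 17/35 sites differ → p ≈ 0.485714, d = −0.75 ln(1 − 0.647619) = 0.782282 ≈ 0.782.
taxon1–taxon3: 10/35 sites differ → p ≈ 0.285714, d = −0.75 ln(1 − 0.380952) = 0.359679 ≈ 0.360.
taxon2–taxon3: 16/35 sites differ → p ≈ 0.457143, d = −0.75 ln(1 − 0.609524) = 0.705292 ≈ 0.705.

d(taxon1,taxon2) = 0.782, d(taxon1,taxon3) = 0.360, d(taxon2,taxon3) = 0.705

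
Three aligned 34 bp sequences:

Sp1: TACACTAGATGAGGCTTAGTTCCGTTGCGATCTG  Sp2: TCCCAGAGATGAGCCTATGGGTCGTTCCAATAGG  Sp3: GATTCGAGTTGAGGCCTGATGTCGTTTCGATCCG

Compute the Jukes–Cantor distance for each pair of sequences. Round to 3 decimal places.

d(Sp1,Sp2) = 0.597, d(Sp1,Sp3) = 0.477, d(Sp2,Sp3) = 0.741

Sp1–Sp2: 14/34 sites differ → p ≈ 0.411765, d = −0.75 ln(1 − 0.54902) = 0.597249 ≈ 0.597.
Sp1–Sp3: 12/34 sites differ → p ≈ 0.352941, d = −0.75 ln(1 − 0.470588) = 0.476991 ≈ 0.477.
Sp2–Sp3: 16/34 sites differ → p ≈ 0.470588, d = −0.75 ln(1 − 0.627451) = 0.740540 ≈ 0.741.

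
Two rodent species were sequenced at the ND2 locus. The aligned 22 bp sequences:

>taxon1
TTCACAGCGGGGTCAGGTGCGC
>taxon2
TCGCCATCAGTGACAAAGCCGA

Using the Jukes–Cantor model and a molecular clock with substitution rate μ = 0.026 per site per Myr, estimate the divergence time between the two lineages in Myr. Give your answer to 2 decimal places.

18.74

The sequences differ at 12 of 22 sites, so p = 12/22 ≈ 0.545455.
d = −(3/4) ln(1 − 4p/3) = −0.75 ln(1 − 0.727273) = −0.75 ln(0.272727)
  = −0.75 × (-1.299284) = 0.974463 substitutions/site.
Under a molecular clock d = 2μt, so t = d/(2μ) = 0.974463 / (2 × 0.026) = 18.74 Myr.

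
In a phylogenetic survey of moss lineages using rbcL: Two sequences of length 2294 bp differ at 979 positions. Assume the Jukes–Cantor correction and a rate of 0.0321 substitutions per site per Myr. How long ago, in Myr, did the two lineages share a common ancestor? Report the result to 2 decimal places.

9.83

p = 979/2294 ≈ 0.426765.
d = −(3/4) ln(1 − 4p/3) = −0.75 ln(1 − 0.56902) = −0.75 ln(0.43098)
  = −0.75 × (-0.841694) = 0.631271 substitutions/site.
Under a molecular clock d = 2μt, so t = d/(2μ) = 0.631271 / (2 × 0.0321) = 9.83 Myr.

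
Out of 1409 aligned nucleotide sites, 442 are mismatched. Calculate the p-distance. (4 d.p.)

0.3137

p = 442/1409 = 0.313697… ≈ 0.3137 (to 4 d.p.).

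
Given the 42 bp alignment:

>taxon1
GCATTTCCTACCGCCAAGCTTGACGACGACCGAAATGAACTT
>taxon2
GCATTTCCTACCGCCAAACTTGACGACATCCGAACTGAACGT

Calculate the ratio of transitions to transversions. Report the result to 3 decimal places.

Transitions are A↔G and C↔T; transversions are all other mismatches.
Transitions: 2. Transversions: 3.
R = 2/3 = 0.666666… ≈ 0.667 (to 3 d.p.).

0.667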